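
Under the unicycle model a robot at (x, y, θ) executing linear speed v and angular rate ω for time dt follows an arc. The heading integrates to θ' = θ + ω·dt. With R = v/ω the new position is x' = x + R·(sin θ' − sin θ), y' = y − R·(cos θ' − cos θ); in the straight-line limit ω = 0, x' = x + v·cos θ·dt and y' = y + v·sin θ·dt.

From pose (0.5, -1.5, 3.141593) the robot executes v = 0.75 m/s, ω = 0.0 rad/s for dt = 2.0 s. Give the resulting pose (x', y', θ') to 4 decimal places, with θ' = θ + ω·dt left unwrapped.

(-1.0000, -1.5000, 3.1416)

θ' = 3.1416 + 0.0·2.0 = 3.1416
ω = 0 → straight: x' = 0.5 + 0.75·cos(3.1416)·2.0 = -1.0000
y' = -1.5 + 0.75·sin(3.1416)·2.0 = -1.5000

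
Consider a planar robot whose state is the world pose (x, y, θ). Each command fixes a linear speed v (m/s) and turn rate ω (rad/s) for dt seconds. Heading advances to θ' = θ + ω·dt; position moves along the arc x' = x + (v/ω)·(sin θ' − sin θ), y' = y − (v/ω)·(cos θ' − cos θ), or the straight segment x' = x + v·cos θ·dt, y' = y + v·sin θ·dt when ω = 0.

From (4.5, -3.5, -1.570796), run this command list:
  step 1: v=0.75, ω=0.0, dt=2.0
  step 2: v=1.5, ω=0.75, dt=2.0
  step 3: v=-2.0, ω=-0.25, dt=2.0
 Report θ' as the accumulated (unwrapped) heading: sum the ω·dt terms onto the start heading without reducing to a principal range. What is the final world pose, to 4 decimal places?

step 1: θ'=-1.5708 (straight) → pose (4.5000, -5.0000, -1.5708)
step 2: θ'=-0.0708 (R=2.0000) → pose (6.3585, -6.9950, -0.0708)
step 3: θ'=-0.5708 (R=8.0000) → pose (2.6020, -5.7468, -0.5708)

(2.6020, -5.7468, -0.5708)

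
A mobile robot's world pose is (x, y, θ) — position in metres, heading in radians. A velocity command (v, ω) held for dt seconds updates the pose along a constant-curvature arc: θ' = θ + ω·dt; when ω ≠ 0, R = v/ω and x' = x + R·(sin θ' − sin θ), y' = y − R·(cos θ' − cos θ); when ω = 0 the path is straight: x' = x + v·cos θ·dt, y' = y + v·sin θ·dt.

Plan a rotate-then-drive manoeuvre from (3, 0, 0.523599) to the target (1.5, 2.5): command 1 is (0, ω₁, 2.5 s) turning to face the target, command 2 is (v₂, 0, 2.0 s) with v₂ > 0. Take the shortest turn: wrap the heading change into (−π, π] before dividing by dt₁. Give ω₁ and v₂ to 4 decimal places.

heading to target = atan2(2.5−0, 1.5−3) = 2.1112
Δθ = wrap(2.1112 − 0.5236) = 1.5876; ω₁ = Δθ/dt₁ = 0.6350
distance = √((1.5−3)² + (2.5−0)²) = 2.9155; v₂ = distance/dt₂ = 1.4577

ω₁ = 0.6350, v₂ = 1.4577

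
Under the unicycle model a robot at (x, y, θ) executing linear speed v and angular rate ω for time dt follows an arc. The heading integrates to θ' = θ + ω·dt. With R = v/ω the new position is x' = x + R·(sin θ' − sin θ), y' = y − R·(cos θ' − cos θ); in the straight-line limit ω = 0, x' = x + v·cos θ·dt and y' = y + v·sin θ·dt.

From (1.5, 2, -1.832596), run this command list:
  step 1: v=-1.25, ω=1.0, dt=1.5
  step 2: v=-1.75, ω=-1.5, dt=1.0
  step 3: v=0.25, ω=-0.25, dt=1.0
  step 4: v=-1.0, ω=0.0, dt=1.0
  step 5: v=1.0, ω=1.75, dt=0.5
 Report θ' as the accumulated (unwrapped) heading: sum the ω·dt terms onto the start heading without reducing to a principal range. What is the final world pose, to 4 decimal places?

(0.3145, 5.0678, -1.2076)

step 1: θ'=-0.3326 (R=-1.2500) → pose (0.7007, 3.5050, -0.3326)
step 2: θ'=-1.8326 (R=1.1667) → pose (-0.0453, 4.9097, -1.8326)
step 3: θ'=-2.0826 (R=-1.0000) → pose (-0.1393, 4.6788, -2.0826)
step 4: θ'=-2.0826 (straight) → pose (0.3504, 5.5506, -2.0826)
step 5: θ'=-1.2076 (R=0.5714) → pose (0.3145, 5.0678, -1.2076)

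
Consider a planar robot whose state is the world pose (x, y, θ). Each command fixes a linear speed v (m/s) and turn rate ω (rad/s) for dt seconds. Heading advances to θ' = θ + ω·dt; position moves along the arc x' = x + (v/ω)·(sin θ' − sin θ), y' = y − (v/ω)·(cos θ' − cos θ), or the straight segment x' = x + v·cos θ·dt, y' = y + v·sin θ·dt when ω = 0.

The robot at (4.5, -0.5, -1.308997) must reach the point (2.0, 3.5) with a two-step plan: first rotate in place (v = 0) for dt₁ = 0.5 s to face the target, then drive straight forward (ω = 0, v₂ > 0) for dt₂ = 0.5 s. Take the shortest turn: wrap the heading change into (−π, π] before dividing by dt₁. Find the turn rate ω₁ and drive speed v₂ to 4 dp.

heading to target = atan2(3.5−-0.5, 2−4.5) = 2.1294
Δθ = wrap(2.1294 − -1.3090) = -2.8448; ω₁ = Δθ/dt₁ = -5.6896
distance = √((2−4.5)² + (3.5−-0.5)²) = 4.7170; v₂ = distance/dt₂ = 9.4340

ω₁ = -5.6896, v₂ = 9.4340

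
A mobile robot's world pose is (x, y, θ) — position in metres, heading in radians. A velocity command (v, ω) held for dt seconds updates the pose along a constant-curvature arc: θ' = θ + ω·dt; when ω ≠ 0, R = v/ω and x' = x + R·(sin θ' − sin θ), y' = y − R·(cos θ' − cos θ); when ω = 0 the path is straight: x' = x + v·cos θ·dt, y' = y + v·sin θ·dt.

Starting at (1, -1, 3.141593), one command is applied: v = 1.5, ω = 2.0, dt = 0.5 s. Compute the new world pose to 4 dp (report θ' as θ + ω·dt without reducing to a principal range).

θ' = 3.1416 + 2.0·0.5 = 4.1416
R = v/ω = 1.5/2.0 = 0.7500
x' = 1 + 0.7500·(sin 4.1416 − sin 3.1416) = 0.3689
y' = -1 − 0.7500·(cos 4.1416 − cos 3.1416) = -1.3448

(0.3689, -1.3448, 4.1416)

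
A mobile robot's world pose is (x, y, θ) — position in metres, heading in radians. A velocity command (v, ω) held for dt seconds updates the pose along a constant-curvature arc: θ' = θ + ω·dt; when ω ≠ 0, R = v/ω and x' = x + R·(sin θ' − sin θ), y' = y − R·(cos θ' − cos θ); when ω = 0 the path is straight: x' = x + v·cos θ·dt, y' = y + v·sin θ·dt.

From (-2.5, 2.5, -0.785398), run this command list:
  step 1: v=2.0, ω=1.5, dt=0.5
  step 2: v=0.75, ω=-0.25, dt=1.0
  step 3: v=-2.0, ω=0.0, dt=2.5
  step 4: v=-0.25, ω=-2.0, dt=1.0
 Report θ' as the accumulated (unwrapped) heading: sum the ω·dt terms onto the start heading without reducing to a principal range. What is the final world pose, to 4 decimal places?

(-5.7229, 3.6004, -2.2854)

step 1: θ'=-0.0354 (R=1.3333) → pose (-1.6044, 2.1103, -0.0354)
step 2: θ'=-0.2854 (R=-3.0000) → pose (-0.8659, 1.9908, -0.2854)
step 3: θ'=-0.2854 (straight) → pose (-5.6637, 3.3985, -0.2854)
step 4: θ'=-2.2854 (R=0.1250) → pose (-5.7229, 3.6004, -2.2854)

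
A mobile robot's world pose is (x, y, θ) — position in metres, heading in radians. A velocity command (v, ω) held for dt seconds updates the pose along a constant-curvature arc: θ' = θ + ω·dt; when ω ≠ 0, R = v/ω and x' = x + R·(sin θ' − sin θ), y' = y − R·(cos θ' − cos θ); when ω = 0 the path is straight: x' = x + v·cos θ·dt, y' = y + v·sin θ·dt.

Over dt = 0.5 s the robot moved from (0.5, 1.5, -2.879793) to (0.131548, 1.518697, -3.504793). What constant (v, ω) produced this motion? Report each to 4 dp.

Δθ = -3.504793 − -2.879793 = -0.625000
ω = Δθ/dt = -0.625000/0.5 = -1.2500
R = Δx/(sin θ' − sin θ) = -0.6000
v = R·ω = -0.6000·-1.2500 = 0.7500

v = 0.7500, ω = -1.2500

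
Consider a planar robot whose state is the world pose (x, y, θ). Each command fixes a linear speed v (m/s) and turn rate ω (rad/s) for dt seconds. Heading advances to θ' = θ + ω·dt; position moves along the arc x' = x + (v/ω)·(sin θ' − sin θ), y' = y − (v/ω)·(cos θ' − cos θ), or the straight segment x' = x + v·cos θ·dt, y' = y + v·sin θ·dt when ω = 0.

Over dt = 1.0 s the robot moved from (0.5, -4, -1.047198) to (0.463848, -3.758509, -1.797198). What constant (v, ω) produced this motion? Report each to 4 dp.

v = -0.2500, ω = -0.7500

Δθ = -1.797198 − -1.047198 = -0.750000
ω = Δθ/dt = -0.750000/1.0 = -0.7500
R = −Δy/(cos θ' − cos θ) = 0.3333
v = R·ω = 0.3333·-0.7500 = -0.2500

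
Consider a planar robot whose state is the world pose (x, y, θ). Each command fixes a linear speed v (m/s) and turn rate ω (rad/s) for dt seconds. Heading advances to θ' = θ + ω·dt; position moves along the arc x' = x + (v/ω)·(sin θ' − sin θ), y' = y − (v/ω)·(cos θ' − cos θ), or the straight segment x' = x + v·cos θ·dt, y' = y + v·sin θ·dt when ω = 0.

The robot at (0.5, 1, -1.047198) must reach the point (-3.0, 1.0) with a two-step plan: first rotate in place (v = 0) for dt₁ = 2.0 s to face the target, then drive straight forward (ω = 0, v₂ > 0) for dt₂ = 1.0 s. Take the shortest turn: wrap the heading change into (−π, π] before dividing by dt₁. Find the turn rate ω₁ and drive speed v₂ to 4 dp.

heading to target = atan2(1−1, -3−0.5) = 3.1416
Δθ = wrap(3.1416 − -1.0472) = -2.0944; ω₁ = Δθ/dt₁ = -1.0472
distance = √((-3−0.5)² + (1−1)²) = 3.5000; v₂ = distance/dt₂ = 3.5000

ω₁ = -1.0472, v₂ = 3.5000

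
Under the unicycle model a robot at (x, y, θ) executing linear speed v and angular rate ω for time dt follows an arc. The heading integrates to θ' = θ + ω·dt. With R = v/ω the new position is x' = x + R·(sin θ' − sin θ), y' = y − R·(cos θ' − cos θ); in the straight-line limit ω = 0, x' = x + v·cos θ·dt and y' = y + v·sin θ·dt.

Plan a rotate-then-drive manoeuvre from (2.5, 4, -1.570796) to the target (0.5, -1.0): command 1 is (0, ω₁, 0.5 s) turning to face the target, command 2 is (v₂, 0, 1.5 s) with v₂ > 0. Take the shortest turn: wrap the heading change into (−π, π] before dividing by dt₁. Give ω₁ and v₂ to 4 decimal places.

heading to target = atan2(-1−4, 0.5−2.5) = -1.9513
Δθ = wrap(-1.9513 − -1.5708) = -0.3805; ω₁ = Δθ/dt₁ = -0.7610
distance = √((0.5−2.5)² + (-1−4)²) = 5.3852; v₂ = distance/dt₂ = 3.5901

ω₁ = -0.7610, v₂ = 3.5901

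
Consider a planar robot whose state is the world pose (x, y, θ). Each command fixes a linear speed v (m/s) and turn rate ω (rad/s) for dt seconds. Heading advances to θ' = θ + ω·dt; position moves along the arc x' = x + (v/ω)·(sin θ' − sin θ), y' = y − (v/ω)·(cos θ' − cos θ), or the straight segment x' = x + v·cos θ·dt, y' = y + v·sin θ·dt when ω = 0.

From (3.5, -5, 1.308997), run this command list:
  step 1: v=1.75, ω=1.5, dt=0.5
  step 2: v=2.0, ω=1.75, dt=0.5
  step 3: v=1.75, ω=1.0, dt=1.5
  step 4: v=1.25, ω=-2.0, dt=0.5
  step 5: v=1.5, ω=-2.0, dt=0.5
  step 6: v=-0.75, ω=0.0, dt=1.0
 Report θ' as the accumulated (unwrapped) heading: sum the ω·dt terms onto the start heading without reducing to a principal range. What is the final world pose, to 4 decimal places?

(0.0318, -5.5661, 2.4340)

step 1: θ'=2.0590 (R=1.1667) → pose (3.4035, -4.1508, 2.0590)
step 2: θ'=2.9340 (R=1.1429) → pose (2.6297, -3.5686, 2.9340)
step 3: θ'=4.4340 (R=1.7500) → pose (0.5864, -4.8001, 4.4340)
step 4: θ'=3.4340 (R=-0.6250) → pose (0.1656, -5.2268, 3.4340)
step 5: θ'=2.4340 (R=-0.7500) → pose (-0.5381, -5.0786, 2.4340)
step 6: θ'=2.4340 (straight) → pose (0.0318, -5.5661, 2.4340)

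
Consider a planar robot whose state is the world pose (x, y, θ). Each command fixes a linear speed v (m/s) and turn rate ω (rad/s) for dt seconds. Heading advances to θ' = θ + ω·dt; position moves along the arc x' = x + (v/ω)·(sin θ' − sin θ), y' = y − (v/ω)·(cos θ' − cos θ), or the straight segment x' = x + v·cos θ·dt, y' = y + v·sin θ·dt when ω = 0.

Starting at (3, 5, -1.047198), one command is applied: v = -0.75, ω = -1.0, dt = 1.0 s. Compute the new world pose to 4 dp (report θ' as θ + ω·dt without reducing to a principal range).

θ' = -1.0472 + -1.0·1.0 = -2.0472
R = v/ω = -0.75/-1.0 = 0.7500
x' = 3 + 0.7500·(sin -2.0472 − sin -1.0472) = 2.9830
y' = 5 − 0.7500·(cos -2.0472 − cos -1.0472) = 5.7189

(2.9830, 5.7189, -2.0472)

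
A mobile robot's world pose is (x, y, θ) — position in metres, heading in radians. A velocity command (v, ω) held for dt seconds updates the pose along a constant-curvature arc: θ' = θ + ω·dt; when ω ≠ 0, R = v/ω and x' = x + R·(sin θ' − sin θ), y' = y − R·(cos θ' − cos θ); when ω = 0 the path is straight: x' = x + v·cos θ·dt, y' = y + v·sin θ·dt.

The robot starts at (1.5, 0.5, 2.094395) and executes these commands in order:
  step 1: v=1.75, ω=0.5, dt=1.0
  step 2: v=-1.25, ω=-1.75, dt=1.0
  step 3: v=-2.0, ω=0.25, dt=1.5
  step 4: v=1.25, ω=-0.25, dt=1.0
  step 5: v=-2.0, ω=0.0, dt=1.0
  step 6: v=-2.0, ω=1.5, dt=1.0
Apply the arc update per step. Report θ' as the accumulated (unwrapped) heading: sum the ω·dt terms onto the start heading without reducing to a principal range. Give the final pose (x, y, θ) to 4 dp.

step 1: θ'=2.5944 (R=3.5000) → pose (0.2899, 1.7390, 2.5944)
step 2: θ'=0.8444 (R=0.7143) → pose (0.4523, 0.6545, 0.8444)
step 3: θ'=1.2194 (R=-8.0000) → pose (-1.0783, -1.9052, 1.2194)
step 4: θ'=0.9694 (R=-5.0000) → pose (-0.5066, -0.7973, 0.9694)
step 5: θ'=0.9694 (straight) → pose (-1.6381, -2.4464, 0.9694)
step 6: θ'=2.4694 (R=-1.3333) → pose (-1.3690, -4.2440, 2.4694)

(-1.3690, -4.2440, 2.4694)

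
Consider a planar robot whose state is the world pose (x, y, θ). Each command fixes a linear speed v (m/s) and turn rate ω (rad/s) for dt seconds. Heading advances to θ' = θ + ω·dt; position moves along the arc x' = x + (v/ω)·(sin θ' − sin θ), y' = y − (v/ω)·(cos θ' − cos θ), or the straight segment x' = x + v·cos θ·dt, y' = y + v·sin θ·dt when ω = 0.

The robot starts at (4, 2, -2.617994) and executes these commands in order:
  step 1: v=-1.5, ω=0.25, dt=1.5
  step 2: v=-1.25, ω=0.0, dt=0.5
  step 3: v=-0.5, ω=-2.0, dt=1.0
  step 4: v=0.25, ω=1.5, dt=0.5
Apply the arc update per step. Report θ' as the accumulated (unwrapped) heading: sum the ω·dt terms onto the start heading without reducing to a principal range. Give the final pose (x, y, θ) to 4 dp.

(6.4112, 3.9874, -3.4930)

step 1: θ'=-2.2430 (R=-6.0000) → pose (5.6947, 3.4599, -2.2430)
step 2: θ'=-2.2430 (straight) → pose (6.0839, 3.9489, -2.2430)
step 3: θ'=-4.2430 (R=0.2500) → pose (6.5025, 3.9064, -4.2430)
step 4: θ'=-3.4930 (R=0.1667) → pose (6.4112, 3.9874, -3.4930)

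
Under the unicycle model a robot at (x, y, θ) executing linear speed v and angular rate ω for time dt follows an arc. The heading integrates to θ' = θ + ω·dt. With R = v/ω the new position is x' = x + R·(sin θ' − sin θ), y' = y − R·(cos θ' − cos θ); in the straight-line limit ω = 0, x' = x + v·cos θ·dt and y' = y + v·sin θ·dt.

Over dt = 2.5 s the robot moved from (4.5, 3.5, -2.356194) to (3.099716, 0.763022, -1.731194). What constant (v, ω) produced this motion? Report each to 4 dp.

v = 1.2500, ω = 0.2500

Δθ = -1.731194 − -2.356194 = 0.625000
ω = Δθ/dt = 0.625000/2.5 = 0.2500
R = −Δy/(cos θ' − cos θ) = 5.0000
v = R·ω = 5.0000·0.2500 = 1.2500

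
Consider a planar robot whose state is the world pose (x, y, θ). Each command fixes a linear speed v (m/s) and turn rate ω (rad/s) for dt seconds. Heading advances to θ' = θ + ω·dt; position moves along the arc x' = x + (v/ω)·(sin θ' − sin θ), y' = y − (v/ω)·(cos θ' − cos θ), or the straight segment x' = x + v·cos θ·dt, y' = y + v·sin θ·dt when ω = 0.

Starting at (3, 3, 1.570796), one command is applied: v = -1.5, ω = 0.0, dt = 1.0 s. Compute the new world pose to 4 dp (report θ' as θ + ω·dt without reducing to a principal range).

θ' = 1.5708 + 0.0·1.0 = 1.5708
ω = 0 → straight: x' = 3 + -1.5·cos(1.5708)·1.0 = 3.0000
y' = 3 + -1.5·sin(1.5708)·1.0 = 1.5000

(3.0000, 1.5000, 1.5708)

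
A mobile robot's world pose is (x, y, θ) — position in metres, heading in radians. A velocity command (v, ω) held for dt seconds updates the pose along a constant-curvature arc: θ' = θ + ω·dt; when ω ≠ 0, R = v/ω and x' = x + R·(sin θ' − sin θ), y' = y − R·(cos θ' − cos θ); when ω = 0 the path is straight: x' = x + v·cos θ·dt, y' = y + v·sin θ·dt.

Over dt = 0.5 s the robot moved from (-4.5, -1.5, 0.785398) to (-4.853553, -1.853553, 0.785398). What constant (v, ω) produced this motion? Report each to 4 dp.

Δθ = 0.785398 − 0.785398 = 0.000000
ω = Δθ/dt = 0.000000/0.5 = 0.0000
ω = 0 → v = (Δx·cos θ + Δy·sin θ)/dt = -1.0000

v = -1.0000, ω = 0.0000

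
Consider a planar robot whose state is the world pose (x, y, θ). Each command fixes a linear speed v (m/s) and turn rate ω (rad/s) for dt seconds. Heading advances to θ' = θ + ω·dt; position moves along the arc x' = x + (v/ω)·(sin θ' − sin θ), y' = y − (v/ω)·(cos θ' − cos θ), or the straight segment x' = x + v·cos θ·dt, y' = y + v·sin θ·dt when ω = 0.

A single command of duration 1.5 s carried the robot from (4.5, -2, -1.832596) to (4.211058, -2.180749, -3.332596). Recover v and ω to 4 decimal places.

v = 0.2500, ω = -1.0000

Δθ = -3.332596 − -1.832596 = -1.500000
ω = Δθ/dt = -1.500000/1.5 = -1.0000
R = Δx/(sin θ' − sin θ) = -0.2500
v = R·ω = -0.2500·-1.0000 = 0.2500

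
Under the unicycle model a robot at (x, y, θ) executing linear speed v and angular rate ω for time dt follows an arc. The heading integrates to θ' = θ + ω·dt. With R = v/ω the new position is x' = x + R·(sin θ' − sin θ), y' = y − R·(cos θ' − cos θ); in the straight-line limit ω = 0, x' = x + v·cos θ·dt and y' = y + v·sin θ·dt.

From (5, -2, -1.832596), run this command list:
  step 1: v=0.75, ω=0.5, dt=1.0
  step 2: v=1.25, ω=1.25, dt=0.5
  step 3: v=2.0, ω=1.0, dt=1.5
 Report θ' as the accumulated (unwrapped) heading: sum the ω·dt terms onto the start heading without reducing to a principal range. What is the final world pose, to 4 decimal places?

step 1: θ'=-1.3326 (R=1.5000) → pose (4.9912, -2.7422, -1.3326)
step 2: θ'=-0.7076 (R=1.0000) → pose (5.3130, -3.2661, -0.7076)
step 3: θ'=0.7924 (R=2.0000) → pose (8.0371, -3.1506, 0.7924)

(8.0371, -3.1506, 0.7924)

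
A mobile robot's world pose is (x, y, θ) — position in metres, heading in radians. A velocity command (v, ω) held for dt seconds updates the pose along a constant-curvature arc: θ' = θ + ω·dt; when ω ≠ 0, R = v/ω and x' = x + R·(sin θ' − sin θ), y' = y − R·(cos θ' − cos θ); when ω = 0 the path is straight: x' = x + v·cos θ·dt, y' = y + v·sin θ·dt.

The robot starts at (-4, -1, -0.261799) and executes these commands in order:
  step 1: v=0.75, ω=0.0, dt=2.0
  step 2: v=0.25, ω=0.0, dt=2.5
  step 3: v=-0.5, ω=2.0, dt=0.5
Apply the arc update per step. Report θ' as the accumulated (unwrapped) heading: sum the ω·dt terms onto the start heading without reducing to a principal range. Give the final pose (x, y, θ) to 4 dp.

step 1: θ'=-0.2618 (straight) → pose (-2.5511, -1.3882, -0.2618)
step 2: θ'=-0.2618 (straight) → pose (-1.9474, -1.5500, -0.2618)
step 3: θ'=0.7382 (R=-0.2500) → pose (-2.1804, -1.6066, 0.7382)

(-2.1804, -1.6066, 0.7382)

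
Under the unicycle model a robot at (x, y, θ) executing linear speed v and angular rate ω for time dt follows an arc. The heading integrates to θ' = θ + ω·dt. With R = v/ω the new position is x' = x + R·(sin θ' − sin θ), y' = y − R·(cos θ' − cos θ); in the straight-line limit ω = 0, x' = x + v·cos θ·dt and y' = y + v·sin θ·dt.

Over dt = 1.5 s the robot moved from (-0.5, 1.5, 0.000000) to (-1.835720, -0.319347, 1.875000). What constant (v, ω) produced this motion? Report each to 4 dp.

Δθ = 1.875000 − 0.000000 = 1.875000
ω = Δθ/dt = 1.875000/1.5 = 1.2500
R = −Δy/(cos θ' − cos θ) = -1.4000
v = R·ω = -1.4000·1.2500 = -1.7500

v = -1.7500, ω = 1.2500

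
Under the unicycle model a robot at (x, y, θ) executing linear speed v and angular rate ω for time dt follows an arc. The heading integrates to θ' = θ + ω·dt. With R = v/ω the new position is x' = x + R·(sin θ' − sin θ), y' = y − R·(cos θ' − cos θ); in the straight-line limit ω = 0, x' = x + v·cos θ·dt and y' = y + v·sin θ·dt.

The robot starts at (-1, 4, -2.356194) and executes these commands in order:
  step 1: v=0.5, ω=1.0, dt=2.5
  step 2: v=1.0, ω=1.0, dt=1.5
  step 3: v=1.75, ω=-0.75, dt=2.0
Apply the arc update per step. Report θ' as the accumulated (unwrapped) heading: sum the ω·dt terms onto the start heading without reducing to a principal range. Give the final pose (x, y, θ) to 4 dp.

(2.2720, 6.6937, 0.1438)

step 1: θ'=0.1438 (R=0.5000) → pose (-0.5748, 3.1516, 0.1438)
step 2: θ'=1.6438 (R=1.0000) → pose (0.2792, 4.2142, 1.6438)
step 3: θ'=0.1438 (R=-2.3333) → pose (2.2720, 6.6937, 0.1438)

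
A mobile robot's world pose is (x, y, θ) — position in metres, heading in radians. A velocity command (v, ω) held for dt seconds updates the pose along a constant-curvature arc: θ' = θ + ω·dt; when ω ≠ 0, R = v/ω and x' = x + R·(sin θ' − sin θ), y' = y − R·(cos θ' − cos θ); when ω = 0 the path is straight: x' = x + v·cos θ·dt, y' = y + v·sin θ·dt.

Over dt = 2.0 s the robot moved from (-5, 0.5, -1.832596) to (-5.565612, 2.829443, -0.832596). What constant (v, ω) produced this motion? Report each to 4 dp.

Δθ = -0.832596 − -1.832596 = 1.000000
ω = Δθ/dt = 1.000000/2.0 = 0.5000
R = −Δy/(cos θ' − cos θ) = -2.5000
v = R·ω = -2.5000·0.5000 = -1.2500

v = -1.2500, ω = 0.5000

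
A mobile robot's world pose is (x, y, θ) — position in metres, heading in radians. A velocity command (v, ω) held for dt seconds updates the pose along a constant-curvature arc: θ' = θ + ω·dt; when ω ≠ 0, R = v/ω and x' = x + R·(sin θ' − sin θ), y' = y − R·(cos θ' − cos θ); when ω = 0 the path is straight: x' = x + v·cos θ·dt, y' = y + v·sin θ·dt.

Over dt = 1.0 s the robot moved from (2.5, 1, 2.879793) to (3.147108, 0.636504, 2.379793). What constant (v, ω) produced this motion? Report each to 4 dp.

v = -0.7500, ω = -0.5000

Δθ = 2.379793 − 2.879793 = -0.500000
ω = Δθ/dt = -0.500000/1.0 = -0.5000
R = Δx/(sin θ' − sin θ) = 1.5000
v = R·ω = 1.5000·-0.5000 = -0.7500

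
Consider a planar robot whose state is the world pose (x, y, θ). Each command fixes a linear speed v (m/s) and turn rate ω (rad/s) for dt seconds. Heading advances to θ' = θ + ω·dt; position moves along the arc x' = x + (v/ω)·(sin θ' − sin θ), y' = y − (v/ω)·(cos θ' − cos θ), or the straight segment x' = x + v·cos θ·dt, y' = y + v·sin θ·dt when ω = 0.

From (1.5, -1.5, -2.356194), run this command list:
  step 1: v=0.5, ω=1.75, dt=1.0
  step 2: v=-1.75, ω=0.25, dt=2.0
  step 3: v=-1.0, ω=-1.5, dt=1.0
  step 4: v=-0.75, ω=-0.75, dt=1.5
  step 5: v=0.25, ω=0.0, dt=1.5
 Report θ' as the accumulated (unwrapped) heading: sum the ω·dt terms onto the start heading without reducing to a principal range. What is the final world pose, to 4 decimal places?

(-2.0460, 0.6894, -2.7312)

step 1: θ'=-0.6062 (R=0.2857) → pose (1.5392, -1.9368, -0.6062)
step 2: θ'=-0.1062 (R=-7.0000) → pose (-1.7070, -0.7290, -0.1062)
step 3: θ'=-1.6062 (R=0.6667) → pose (-2.3026, -0.0425, -1.6062)
step 4: θ'=-2.7312 (R=1.0000) → pose (-1.7022, 0.8390, -2.7312)
step 5: θ'=-2.7312 (straight) → pose (-2.0460, 0.6894, -2.7312)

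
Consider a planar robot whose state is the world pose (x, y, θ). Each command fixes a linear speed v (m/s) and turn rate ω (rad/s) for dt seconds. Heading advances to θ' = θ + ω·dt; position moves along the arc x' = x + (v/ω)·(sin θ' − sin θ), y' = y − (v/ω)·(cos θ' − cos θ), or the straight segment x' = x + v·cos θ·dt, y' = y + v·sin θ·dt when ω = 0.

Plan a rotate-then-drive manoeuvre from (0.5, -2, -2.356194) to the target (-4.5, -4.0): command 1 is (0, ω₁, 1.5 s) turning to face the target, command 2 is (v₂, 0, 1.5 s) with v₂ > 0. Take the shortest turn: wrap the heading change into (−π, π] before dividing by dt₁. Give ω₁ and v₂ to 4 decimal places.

heading to target = atan2(-4−-2, -4.5−0.5) = -2.7611
Δθ = wrap(-2.7611 − -2.3562) = -0.4049; ω₁ = Δθ/dt₁ = -0.2699
distance = √((-4.5−0.5)² + (-4−-2)²) = 5.3852; v₂ = distance/dt₂ = 3.5901

ω₁ = -0.2699, v₂ = 3.5901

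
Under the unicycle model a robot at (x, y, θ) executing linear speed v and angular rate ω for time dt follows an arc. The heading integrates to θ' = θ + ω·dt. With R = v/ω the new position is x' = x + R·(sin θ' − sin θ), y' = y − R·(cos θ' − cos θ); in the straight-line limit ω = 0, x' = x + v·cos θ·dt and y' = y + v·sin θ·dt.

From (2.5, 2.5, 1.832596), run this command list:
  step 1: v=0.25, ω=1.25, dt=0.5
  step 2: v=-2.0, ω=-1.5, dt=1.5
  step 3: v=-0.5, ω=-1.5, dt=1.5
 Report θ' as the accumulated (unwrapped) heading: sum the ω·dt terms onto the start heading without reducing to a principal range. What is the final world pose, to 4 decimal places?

step 1: θ'=2.4576 (R=0.2000) → pose (2.4332, 2.6032, 2.4576)
step 2: θ'=0.2076 (R=1.3333) → pose (1.8655, 0.2651, 0.2076)
step 3: θ'=-2.0424 (R=0.3333) → pose (1.4998, 0.7428, -2.0424)

(1.4998, 0.7428, -2.0424)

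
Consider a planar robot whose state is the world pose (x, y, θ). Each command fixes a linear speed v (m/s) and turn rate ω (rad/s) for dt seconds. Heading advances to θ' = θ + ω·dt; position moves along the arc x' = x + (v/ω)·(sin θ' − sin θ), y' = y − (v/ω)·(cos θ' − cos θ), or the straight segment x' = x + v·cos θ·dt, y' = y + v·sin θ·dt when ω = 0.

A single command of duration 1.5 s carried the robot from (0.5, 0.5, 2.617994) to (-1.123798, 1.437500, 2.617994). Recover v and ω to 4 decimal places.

Δθ = 2.617994 − 2.617994 = 0.000000
ω = Δθ/dt = 0.000000/1.5 = 0.0000
ω = 0 → v = (Δx·cos θ + Δy·sin θ)/dt = 1.2500

v = 1.2500, ω = 0.0000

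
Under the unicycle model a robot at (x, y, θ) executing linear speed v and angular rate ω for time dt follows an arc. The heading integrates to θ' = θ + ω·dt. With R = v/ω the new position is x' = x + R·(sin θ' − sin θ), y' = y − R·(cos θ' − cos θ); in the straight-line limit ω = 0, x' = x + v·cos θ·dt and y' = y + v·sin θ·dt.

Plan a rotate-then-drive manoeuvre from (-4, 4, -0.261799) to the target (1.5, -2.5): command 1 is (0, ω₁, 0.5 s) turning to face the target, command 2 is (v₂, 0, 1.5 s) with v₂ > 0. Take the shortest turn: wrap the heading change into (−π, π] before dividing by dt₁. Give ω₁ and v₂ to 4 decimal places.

heading to target = atan2(-2.5−4, 1.5−-4) = -0.8685
Δθ = wrap(-0.8685 − -0.2618) = -0.6067; ω₁ = Δθ/dt₁ = -1.2135
distance = √((1.5−-4)² + (-2.5−4)²) = 8.5147; v₂ = distance/dt₂ = 5.6765

ω₁ = -1.2135, v₂ = 5.6765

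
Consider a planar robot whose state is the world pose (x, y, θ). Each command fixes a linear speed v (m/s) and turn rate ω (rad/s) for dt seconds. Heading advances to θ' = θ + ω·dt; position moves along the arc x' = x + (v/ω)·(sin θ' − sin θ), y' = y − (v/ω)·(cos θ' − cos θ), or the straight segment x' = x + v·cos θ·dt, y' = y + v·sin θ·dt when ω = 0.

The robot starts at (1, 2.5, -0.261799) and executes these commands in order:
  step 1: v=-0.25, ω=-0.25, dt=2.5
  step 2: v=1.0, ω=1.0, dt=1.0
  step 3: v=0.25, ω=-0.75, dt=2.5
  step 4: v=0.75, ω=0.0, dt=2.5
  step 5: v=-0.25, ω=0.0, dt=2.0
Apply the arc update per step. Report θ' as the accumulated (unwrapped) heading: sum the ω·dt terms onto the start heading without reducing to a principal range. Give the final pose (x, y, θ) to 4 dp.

(1.4757, 0.7279, -1.7618)

step 1: θ'=-0.8868 (R=1.0000) → pose (0.4838, 2.8340, -0.8868)
step 2: θ'=0.1132 (R=1.0000) → pose (1.3718, 2.4723, 0.1132)
step 3: θ'=-1.7618 (R=-0.3333) → pose (1.7367, 2.0778, -1.7618)
step 4: θ'=-1.7618 (straight) → pose (1.3807, 0.2369, -1.7618)
step 5: θ'=-1.7618 (straight) → pose (1.4757, 0.7279, -1.7618)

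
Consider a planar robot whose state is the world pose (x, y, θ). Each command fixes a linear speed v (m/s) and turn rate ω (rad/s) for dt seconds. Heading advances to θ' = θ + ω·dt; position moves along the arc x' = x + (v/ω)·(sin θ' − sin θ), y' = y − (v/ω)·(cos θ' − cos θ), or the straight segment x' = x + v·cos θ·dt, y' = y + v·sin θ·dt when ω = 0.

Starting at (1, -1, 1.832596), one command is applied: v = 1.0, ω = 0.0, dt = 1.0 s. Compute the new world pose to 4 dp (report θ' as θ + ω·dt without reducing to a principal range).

θ' = 1.8326 + 0.0·1.0 = 1.8326
ω = 0 → straight: x' = 1 + 1.0·cos(1.8326)·1.0 = 0.7412
y' = -1 + 1.0·sin(1.8326)·1.0 = -0.0341

(0.7412, -0.0341, 1.8326)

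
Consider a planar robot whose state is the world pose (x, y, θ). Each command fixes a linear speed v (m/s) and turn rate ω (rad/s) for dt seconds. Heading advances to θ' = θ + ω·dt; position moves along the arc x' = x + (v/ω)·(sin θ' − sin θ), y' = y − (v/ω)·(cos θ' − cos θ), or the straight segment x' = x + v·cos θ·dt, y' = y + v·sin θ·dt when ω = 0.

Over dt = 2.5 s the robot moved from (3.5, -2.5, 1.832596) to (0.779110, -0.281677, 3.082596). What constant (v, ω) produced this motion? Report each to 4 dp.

v = 1.5000, ω = 0.5000

Δθ = 3.082596 − 1.832596 = 1.250000
ω = Δθ/dt = 1.250000/2.5 = 0.5000
R = Δx/(sin θ' − sin θ) = 3.0000
v = R·ω = 3.0000·0.5000 = 1.5000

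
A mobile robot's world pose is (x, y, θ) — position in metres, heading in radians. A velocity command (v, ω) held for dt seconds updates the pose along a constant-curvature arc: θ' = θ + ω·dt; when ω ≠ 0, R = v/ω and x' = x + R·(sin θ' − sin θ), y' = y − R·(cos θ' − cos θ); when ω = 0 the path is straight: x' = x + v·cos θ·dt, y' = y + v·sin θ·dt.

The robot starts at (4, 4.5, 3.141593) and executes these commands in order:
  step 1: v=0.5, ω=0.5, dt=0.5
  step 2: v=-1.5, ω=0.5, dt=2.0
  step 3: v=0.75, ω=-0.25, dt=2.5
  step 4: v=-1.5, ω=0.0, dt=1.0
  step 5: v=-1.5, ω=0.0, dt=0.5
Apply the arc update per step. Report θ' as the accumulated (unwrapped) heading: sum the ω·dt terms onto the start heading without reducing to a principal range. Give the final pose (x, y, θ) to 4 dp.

(6.5903, 6.2592, 3.7666)

step 1: θ'=3.3916 (R=1.0000) → pose (3.7526, 4.4689, 3.3916)
step 2: θ'=4.3916 (R=-3.0000) → pose (5.8573, 6.4297, 4.3916)
step 3: θ'=3.7666 (R=-3.0000) → pose (4.7657, 4.9428, 3.7666)
step 4: θ'=3.7666 (straight) → pose (5.9821, 5.8204, 3.7666)
step 5: θ'=3.7666 (straight) → pose (6.5903, 6.2592, 3.7666)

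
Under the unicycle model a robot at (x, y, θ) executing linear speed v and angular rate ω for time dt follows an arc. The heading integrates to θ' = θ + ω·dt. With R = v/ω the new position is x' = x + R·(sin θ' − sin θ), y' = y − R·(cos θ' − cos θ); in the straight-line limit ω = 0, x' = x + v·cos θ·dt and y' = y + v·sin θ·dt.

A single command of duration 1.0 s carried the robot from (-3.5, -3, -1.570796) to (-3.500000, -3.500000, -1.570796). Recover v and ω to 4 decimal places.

Δθ = -1.570796 − -1.570796 = 0.000000
ω = Δθ/dt = 0.000000/1.0 = 0.0000
ω = 0 → v = (Δx·cos θ + Δy·sin θ)/dt = 0.5000

v = 0.5000, ω = 0.0000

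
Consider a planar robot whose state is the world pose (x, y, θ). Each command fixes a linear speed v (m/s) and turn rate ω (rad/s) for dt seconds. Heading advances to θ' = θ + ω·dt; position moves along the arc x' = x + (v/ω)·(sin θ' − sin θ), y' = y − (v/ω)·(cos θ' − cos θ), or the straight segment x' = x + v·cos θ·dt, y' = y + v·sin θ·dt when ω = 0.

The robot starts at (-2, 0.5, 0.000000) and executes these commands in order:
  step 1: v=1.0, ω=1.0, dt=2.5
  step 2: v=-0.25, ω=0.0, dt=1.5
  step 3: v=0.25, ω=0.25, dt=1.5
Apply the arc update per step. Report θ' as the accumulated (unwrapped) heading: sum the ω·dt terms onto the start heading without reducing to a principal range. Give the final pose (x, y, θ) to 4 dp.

(-1.4361, 2.2402, 2.8750)

step 1: θ'=2.5000 (R=1.0000) → pose (-1.4015, 2.3011, 2.5000)
step 2: θ'=2.5000 (straight) → pose (-1.1011, 2.0767, 2.5000)
step 3: θ'=2.8750 (R=1.0000) → pose (-1.4361, 2.2402, 2.8750)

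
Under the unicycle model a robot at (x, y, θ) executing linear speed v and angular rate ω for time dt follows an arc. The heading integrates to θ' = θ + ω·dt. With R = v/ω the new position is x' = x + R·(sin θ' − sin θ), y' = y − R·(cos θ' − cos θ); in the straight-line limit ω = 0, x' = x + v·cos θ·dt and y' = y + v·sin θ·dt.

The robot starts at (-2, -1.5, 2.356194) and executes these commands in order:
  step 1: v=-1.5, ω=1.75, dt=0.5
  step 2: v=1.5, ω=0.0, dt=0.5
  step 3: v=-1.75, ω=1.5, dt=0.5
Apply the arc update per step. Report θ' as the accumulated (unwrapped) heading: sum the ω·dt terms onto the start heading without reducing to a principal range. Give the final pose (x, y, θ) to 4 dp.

(-1.3002, -1.4318, 3.9812)

step 1: θ'=3.2312 (R=-0.8571) → pose (-1.3172, -1.7476, 3.2312)
step 2: θ'=3.2312 (straight) → pose (-2.0642, -1.8147, 3.2312)
step 3: θ'=3.9812 (R=-1.1667) → pose (-1.3002, -1.4318, 3.9812)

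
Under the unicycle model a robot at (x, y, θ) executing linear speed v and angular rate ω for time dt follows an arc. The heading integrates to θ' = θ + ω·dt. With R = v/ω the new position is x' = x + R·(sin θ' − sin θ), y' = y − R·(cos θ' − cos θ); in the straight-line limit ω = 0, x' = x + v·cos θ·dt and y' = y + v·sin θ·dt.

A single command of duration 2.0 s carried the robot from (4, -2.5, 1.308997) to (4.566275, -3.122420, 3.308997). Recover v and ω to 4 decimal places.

Δθ = 3.308997 − 1.308997 = 2.000000
ω = Δθ/dt = 2.000000/2.0 = 1.0000
R = −Δy/(cos θ' − cos θ) = -0.5000
v = R·ω = -0.5000·1.0000 = -0.5000

v = -0.5000, ω = 1.0000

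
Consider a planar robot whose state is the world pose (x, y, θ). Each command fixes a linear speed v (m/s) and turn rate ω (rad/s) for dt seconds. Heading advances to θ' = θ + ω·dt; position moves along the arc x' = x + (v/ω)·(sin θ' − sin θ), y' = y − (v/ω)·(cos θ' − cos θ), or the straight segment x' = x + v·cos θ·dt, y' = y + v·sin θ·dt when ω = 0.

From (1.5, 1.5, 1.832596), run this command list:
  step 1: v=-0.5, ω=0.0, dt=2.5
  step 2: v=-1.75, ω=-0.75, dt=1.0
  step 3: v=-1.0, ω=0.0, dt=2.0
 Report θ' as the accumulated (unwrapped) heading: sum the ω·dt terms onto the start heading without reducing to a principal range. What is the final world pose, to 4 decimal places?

(0.6924, -3.1721, 1.0826)

step 1: θ'=1.8326 (straight) → pose (1.8235, 0.2926, 1.8326)
step 2: θ'=1.0826 (R=2.3333) → pose (1.6304, -1.4057, 1.0826)
step 3: θ'=1.0826 (straight) → pose (0.6924, -3.1721, 1.0826)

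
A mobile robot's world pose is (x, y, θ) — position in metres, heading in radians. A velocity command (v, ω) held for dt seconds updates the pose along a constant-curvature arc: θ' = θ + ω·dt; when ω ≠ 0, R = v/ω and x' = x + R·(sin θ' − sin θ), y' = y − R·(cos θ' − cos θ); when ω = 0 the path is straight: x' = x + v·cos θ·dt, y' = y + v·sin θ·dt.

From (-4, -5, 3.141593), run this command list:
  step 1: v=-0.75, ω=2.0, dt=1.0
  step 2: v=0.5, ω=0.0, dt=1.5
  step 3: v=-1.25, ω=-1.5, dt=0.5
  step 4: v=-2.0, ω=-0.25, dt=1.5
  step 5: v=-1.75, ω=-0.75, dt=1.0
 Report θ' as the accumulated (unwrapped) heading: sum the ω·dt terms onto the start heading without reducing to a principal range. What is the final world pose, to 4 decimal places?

(-0.4284, -1.1165, 3.2666)

step 1: θ'=5.1416 (R=-0.3750) → pose (-3.6590, -4.4689, 5.1416)
step 2: θ'=5.1416 (straight) → pose (-3.3469, -5.1509, 5.1416)
step 3: θ'=4.3916 (R=0.8333) → pose (-3.3800, -4.5414, 4.3916)
step 4: θ'=4.0166 (R=8.0000) → pose (-1.9284, -1.9360, 4.0166)
step 5: θ'=3.2666 (R=2.3333) → pose (-0.4284, -1.1165, 3.2666)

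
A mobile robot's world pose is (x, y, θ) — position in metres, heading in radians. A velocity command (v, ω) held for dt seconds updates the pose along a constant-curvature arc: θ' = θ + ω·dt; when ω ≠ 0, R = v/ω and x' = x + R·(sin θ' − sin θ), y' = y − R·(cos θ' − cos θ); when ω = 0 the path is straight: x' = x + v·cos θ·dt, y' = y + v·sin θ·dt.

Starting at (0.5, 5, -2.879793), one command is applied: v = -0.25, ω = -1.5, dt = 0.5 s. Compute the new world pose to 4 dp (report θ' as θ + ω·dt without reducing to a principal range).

(0.6213, 4.9862, -3.6298)

θ' = -2.8798 + -1.5·0.5 = -3.6298
R = v/ω = -0.25/-1.5 = 0.1667
x' = 0.5 + 0.1667·(sin -3.6298 − sin -2.8798) = 0.6213
y' = 5 − 0.1667·(cos -3.6298 − cos -2.8798) = 4.9862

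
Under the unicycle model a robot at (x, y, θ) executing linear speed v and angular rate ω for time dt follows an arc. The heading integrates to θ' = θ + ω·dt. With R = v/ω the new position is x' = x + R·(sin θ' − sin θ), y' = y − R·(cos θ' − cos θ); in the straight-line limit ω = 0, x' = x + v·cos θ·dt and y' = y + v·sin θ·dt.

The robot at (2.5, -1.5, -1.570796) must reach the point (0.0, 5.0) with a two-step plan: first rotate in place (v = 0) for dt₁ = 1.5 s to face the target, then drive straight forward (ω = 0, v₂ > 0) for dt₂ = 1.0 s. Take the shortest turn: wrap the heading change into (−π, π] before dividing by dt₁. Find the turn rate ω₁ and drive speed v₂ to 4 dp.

heading to target = atan2(5−-1.5, 0−2.5) = 1.9380
Δθ = wrap(1.9380 − -1.5708) = -2.7744; ω₁ = Δθ/dt₁ = -1.8496
distance = √((0−2.5)² + (5−-1.5)²) = 6.9642; v₂ = distance/dt₂ = 6.9642

ω₁ = -1.8496, v₂ = 6.9642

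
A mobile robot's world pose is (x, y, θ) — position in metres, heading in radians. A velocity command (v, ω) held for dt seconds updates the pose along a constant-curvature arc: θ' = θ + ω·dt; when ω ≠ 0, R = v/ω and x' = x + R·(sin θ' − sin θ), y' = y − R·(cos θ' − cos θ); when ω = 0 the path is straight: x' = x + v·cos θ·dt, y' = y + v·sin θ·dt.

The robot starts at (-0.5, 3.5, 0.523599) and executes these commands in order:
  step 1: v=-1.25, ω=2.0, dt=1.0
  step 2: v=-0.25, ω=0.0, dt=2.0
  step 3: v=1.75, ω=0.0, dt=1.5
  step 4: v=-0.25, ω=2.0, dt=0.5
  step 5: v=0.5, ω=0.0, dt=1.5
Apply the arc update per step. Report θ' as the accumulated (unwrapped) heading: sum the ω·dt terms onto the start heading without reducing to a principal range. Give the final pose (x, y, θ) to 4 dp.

(-2.8585, 3.3869, 3.5236)

step 1: θ'=2.5236 (R=-0.6250) → pose (-0.5496, 2.4493, 2.5236)
step 2: θ'=2.5236 (straight) → pose (-0.1421, 2.1596, 2.5236)
step 3: θ'=2.5236 (straight) → pose (-2.2816, 3.6806, 2.5236)
step 4: θ'=3.5236 (R=-0.1250) → pose (-2.1626, 3.6665, 3.5236)
step 5: θ'=3.5236 (straight) → pose (-2.8585, 3.3869, 3.5236)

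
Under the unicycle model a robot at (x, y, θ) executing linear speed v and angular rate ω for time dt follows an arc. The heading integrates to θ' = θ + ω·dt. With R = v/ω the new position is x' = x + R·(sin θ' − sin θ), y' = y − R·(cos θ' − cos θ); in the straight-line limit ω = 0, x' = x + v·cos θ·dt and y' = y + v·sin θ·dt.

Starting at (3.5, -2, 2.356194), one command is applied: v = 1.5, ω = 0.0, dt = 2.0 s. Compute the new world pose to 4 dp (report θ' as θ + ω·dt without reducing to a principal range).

θ' = 2.3562 + 0.0·2.0 = 2.3562
ω = 0 → straight: x' = 3.5 + 1.5·cos(2.3562)·2.0 = 1.3787
y' = -2 + 1.5·sin(2.3562)·2.0 = 0.1213

(1.3787, 0.1213, 2.3562)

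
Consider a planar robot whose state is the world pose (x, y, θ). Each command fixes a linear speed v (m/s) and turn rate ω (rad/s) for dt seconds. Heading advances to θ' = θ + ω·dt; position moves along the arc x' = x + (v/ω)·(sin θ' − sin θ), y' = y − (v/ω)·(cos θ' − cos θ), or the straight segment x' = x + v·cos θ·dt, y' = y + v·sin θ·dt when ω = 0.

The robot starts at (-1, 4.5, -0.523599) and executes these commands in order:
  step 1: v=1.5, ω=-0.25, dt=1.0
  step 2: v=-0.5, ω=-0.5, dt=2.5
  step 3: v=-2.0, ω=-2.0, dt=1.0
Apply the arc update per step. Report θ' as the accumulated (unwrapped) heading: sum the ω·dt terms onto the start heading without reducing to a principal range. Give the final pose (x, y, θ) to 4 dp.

step 1: θ'=-0.7736 (R=-6.0000) → pose (0.1923, 3.5963, -0.7736)
step 2: θ'=-2.0236 (R=1.0000) → pose (-0.0082, 4.7491, -2.0236)
step 3: θ'=-4.0236 (R=1.0000) → pose (1.6630, 4.9473, -4.0236)

(1.6630, 4.9473, -4.0236)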